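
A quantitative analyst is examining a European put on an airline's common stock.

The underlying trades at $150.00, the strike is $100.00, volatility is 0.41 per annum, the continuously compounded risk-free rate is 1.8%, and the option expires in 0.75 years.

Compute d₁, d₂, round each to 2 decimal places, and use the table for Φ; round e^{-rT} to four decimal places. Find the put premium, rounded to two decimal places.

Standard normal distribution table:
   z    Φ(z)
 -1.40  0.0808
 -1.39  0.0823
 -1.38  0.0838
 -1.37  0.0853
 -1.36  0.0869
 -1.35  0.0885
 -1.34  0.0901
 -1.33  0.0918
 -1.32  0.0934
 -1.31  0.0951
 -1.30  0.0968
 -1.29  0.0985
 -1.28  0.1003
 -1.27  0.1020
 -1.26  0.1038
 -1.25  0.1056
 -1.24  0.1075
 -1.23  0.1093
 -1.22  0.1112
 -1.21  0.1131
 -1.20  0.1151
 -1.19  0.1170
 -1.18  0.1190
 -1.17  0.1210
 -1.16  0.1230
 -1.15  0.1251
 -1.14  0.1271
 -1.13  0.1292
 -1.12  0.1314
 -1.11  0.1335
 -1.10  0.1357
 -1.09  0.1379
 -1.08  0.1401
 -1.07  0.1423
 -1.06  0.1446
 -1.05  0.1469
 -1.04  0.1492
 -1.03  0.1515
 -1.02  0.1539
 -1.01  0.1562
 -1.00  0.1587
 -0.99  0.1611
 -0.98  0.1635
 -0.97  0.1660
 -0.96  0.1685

T = 0.75;  σ√T = 0.3551
ln(S/K) + (r + σ²/2)T = ln(150/100) + (0.018 + 0.41²/2)·0.75 = 0.4055 + 0.0765 = 0.4820
d₁ = 0.4820 / 0.3551 = 1.3575 which rounds to 1.36
d₂ = d₁ − σ√T = 1.3575 − 0.3551 = 1.0024 which rounds to 1.00
e^(−rT) = e^(−0.018·0.75) = 0.9866
N(−d₂) = N(-1.00) = 0.1587;  N(−d₁) = N(-1.36) = 0.0869
P = 100·0.9866·0.1587 − 150·0.0869 = 15.6573 − 13.0350 = 2.6223

$2.62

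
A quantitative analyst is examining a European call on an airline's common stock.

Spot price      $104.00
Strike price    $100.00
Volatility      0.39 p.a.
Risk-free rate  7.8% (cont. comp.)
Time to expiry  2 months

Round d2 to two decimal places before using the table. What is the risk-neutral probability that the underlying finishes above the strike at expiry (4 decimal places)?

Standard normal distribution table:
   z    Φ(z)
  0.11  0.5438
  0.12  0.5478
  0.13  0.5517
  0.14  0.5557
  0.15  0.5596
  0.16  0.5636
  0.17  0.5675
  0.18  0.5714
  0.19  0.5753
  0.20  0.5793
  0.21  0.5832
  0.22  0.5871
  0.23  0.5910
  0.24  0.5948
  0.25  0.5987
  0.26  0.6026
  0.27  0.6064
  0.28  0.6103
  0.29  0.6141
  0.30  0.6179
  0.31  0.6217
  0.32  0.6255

σ√T = 0.39·√0.1667 = 0.1592
d₁ = [ln(104/100) + (0.078 + ½·0.39²)·0.1667] / (σ√T) = (0.0392 + 0.0257) / 0.1592 = 0.4076 ⇒ 0.41
d₂ = 0.4076 − 0.1592 = 0.2484 ⇒ 0.25
Pr(exercise) under Q = N(d₂) = 0.5987

0.5987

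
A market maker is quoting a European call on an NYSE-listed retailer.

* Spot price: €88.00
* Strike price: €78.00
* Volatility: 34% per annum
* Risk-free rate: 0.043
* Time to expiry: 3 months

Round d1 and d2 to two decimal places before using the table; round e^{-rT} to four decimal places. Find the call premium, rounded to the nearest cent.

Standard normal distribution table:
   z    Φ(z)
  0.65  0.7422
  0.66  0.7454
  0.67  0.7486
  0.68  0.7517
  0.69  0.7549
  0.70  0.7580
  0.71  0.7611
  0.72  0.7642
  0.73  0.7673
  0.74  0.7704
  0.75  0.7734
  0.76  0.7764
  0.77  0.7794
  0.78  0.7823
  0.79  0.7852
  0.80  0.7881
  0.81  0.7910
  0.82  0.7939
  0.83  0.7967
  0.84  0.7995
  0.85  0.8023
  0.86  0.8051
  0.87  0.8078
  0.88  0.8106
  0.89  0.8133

σ√T = 0.34 × 0.5000 = 0.1700
d₁ = [ln(88/78) + (0.043 + ½·0.34²)·0.25] / (σ√T) = (0.1206 + 0.0252) / 0.1700 = 0.8578 → 0.86
d₂ = 0.8578 − 0.1700 = 0.6878 → 0.69
e^(−rT) = e^(−0.043·0.25) = 0.9893
N(d₁) = N(0.86) = 0.8051;  N(d₂) = N(0.69) = 0.7549
C = 88·0.8051 − 78·0.9893·0.7549 = 70.8488 − 58.2522 = 12.5966

€12.60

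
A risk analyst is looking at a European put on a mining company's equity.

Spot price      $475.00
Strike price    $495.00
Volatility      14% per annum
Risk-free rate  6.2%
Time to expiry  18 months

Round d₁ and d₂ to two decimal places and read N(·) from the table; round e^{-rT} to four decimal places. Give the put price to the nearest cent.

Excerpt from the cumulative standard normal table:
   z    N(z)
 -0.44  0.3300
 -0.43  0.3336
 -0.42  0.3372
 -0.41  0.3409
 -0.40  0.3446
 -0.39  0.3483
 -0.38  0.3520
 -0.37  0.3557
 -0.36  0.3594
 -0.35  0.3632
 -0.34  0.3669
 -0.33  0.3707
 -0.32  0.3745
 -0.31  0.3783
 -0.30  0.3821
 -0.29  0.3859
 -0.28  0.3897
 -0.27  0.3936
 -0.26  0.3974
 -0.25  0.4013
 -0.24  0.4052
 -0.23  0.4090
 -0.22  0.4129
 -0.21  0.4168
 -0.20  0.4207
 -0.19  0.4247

σ√T = 0.14·√1.5 = 0.1715
ln(S/K) + (r + σ²/2)T = ln(475/495) + (0.062 + 0.14²/2)·1.5 = -0.0412 + 0.1077 = 0.0665
d₁ = 0.0665 / 0.1715 = 0.3876 ≈ 0.39
d₂ = d₁ − σ√T = 0.3876 − 0.1715 = 0.2161 ≈ 0.22
e^(−rT) = e^(−0.062·1.5) = 0.9112
P = 495·0.9112·N(-0.22) − 475·N(-0.39) = 495·0.9112·0.4129 − 475·0.3483 = 186.2361 − 165.4425 = 20.7936

$20.79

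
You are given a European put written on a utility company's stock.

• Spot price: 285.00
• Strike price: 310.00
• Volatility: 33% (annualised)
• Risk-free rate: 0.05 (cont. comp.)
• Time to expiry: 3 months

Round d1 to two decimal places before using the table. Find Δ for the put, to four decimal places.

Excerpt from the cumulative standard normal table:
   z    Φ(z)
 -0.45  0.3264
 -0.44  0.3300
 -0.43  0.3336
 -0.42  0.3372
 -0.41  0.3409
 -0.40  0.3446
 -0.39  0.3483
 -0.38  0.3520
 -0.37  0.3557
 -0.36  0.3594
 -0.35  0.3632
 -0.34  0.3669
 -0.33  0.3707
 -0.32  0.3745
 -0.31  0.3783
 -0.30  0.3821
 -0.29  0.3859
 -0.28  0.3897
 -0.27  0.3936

σ√T = 0.33·√0.25 = 0.1650
d₁ = [ln(285/310) + (0.05 + ½·0.33²)·0.25] / (σ√T) = (-0.0841 + 0.0261) / 0.1650 = -0.3513 ⇒ -0.35
N(d₁) = N(-0.35) = 0.3632
Δ_put = N(d₁) − 1 = 0.3632 − 1 = -0.6368

-0.6368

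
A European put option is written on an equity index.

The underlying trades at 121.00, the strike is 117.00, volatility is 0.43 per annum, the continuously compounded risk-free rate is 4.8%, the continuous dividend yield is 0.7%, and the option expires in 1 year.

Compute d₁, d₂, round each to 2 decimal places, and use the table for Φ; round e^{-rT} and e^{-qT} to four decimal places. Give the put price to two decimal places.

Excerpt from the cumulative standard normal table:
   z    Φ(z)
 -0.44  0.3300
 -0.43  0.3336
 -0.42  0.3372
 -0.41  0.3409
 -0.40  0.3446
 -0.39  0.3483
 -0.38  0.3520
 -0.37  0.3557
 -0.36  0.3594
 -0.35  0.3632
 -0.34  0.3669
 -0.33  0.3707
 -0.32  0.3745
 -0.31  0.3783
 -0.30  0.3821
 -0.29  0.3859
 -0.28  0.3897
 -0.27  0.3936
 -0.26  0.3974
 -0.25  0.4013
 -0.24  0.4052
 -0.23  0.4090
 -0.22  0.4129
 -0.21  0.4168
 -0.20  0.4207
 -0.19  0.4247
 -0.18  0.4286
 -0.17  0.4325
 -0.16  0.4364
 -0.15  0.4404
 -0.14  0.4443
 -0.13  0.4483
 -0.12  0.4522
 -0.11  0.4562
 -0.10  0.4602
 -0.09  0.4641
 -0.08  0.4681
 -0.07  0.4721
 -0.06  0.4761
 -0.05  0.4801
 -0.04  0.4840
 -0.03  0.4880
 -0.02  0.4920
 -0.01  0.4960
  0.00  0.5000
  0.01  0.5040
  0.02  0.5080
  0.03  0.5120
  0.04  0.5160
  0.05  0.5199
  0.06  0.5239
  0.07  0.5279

σ√T = 0.43·√1 = 0.4300
d₁ = [ln(121/117) + (0.048 − 0.007 + ½·0.43²)·1] / (σ√T) = (0.0336 + 0.1334) / 0.4300 = 0.3885 ⇒ 0.39
d₂ = 0.3885 − 0.4300 = -0.0415 ⇒ -0.04
exp(−qT) = exp(−0.007·1) = 0.9930;  exp(−rT) = exp(−0.048·1) = 0.9531
P = 117·0.9531·N(0.04) − 121·0.9930·N(-0.39) = 117·0.9531·0.5160 − 121·0.9930·0.3483 = 57.5406 − 41.8493 = 15.6913

15.69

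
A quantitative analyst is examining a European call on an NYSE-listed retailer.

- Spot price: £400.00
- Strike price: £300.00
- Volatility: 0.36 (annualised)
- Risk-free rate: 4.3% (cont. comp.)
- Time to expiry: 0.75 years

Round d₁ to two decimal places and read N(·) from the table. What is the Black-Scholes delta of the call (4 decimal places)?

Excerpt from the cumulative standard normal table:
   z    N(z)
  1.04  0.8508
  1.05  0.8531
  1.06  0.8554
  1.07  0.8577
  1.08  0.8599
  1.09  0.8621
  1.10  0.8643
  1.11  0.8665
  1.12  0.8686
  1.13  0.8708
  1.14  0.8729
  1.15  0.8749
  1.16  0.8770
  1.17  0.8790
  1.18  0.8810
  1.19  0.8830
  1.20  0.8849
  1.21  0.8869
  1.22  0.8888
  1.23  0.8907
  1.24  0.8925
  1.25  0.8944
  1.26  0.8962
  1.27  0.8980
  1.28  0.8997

0.8810

σ√T = 0.36·√0.75 = 0.3118
d₁ = [ln(400/300) + (0.043 + 0.36²/2)·0.75] / 0.3118 = [0.2877 + 0.0808] / 0.3118 = 1.1821 ≈ 1.18
N(d₁) = N(1.18) = 0.8810
Δ_call = N(d₁) = 0.8810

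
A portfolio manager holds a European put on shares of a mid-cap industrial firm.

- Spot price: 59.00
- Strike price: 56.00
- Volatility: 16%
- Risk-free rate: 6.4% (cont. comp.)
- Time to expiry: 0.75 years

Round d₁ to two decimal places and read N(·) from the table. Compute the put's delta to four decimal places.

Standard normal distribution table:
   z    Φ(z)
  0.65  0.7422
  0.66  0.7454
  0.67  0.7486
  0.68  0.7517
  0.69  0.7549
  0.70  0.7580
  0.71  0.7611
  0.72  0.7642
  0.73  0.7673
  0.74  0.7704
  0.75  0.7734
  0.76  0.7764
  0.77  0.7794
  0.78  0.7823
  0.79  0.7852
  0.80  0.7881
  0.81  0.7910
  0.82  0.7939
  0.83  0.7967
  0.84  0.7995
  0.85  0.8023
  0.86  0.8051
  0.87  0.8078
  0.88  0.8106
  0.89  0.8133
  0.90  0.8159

σ√T = 0.16·√0.75 = 0.1386
d₁ = [ln(59/56) + (0.064 + 0.16²/2)·0.75] / 0.1386 = [0.0522 + 0.0576] / 0.1386 = 0.7923 which rounds to 0.79
N(d₁) = N(0.79) = 0.7852
Δ_put = N(d₁) − 1 = 0.7852 − 1 = -0.2148

-0.2148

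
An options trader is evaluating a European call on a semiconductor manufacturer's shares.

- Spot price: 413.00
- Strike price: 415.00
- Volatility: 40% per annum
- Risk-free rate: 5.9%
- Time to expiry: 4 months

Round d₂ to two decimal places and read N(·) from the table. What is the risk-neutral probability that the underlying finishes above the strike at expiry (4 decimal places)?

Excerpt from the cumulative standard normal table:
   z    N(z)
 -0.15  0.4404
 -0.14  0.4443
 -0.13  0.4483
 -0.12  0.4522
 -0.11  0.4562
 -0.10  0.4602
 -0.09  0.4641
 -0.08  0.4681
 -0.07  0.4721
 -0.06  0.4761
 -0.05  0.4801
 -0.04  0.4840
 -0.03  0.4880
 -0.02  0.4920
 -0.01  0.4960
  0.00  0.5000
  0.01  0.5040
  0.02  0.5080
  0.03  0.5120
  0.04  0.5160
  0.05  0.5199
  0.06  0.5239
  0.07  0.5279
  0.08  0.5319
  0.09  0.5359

σ√T = 0.4 × 0.5774 = 0.2309
d₁ = [ln(413/415) + (0.059 + 0.4²/2)·0.3333] / 0.2309 = [-0.0048 + 0.0463] / 0.2309 = 0.1797 → 0.18
d₂ = d₁ − σ√T = 0.1797 − 0.2309 = -0.0512 → -0.05
Pr(exercise) under Q = N(d₂) = 0.4801

0.4801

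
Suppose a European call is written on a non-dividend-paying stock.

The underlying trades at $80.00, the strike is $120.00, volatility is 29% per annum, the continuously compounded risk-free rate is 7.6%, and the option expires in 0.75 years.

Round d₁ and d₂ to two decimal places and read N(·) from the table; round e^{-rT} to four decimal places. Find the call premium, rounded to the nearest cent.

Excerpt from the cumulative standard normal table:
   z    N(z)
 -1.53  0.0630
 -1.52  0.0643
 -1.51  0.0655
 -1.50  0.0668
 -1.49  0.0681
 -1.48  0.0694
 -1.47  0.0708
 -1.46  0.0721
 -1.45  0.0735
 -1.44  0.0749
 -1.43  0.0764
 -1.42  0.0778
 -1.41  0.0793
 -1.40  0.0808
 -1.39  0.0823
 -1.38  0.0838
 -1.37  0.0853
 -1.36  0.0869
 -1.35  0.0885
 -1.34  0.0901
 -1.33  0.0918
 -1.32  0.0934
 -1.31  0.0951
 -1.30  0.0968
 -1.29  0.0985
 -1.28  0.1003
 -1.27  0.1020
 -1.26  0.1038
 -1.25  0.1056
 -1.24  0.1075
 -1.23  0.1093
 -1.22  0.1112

σ√T = 0.29 × 0.8660 = 0.2511
d₁ = [ln(80/120) + (0.076 + 0.29²/2)·0.75] / 0.2511 = [-0.4055 + 0.0885] / 0.2511 = -1.2619 ≈ -1.26
d₂ = d₁ − σ√T = -1.2619 − 0.2511 = -1.5131 ≈ -1.51
exp(−rT) = exp(−0.076·0.75) = 0.9446
C = 80·N(-1.26) − 120·0.9446·N(-1.51) = 80·0.1038 − 120·0.9446·0.0655 = 8.3040 − 7.4246 = 0.8794

$0.88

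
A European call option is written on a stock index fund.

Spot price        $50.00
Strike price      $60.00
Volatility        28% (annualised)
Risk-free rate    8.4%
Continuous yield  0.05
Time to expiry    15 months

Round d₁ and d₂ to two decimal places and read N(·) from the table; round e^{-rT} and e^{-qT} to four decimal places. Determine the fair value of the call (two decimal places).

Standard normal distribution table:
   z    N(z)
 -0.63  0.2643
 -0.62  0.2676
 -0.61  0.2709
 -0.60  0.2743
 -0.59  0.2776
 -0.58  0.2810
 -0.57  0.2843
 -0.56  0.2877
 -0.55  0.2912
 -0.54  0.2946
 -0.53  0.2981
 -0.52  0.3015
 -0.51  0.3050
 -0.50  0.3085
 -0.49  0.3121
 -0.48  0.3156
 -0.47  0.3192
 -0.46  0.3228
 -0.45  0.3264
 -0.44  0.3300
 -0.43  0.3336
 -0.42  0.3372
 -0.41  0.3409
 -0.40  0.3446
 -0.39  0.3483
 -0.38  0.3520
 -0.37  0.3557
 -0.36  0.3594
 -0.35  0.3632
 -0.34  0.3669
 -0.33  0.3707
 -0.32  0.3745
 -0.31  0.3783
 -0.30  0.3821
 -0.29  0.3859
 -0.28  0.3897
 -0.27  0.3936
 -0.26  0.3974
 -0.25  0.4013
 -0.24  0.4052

T = 1.25;  σ√T = 0.3130
d₁ = [ln(50/60) + (0.084 − 0.05 + 0.28²/2)·1.25] / 0.3130 = [-0.1823 + 0.0915] / 0.3130 = -0.2901 ⇒ -0.29
d₂ = d₁ − σ√T = -0.2901 − 0.3130 = -0.6032 ⇒ -0.60
e^(−qT) = e^(−0.05·1.25) = 0.9394;  e^(−rT) = e^(−0.084·1.25) = 0.9003
C = 50·0.9394·N(-0.29) − 60·0.9003·N(-0.60) = 50·0.9394·0.3859 − 60·0.9003·0.2743 = 18.1257 − 14.8171 = 3.3086

$3.31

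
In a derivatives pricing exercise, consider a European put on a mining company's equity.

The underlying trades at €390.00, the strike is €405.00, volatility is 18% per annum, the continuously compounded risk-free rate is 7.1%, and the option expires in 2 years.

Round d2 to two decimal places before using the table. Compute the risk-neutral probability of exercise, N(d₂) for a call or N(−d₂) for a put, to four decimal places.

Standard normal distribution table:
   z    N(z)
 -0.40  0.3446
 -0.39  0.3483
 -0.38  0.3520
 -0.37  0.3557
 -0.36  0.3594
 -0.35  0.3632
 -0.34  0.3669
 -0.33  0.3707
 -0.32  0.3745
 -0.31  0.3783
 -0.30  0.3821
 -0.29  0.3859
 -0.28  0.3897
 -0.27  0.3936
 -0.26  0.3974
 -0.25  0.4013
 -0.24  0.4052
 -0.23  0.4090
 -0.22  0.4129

T = 2;  σ√T = 0.2546
d₁ = [ln(390/405) + (0.071 + ½·0.18²)·2] / (σ√T) = (-0.0377 + 0.1744) / 0.2546 = 0.5368 ≈ 0.54
d₂ = 0.5368 − 0.2546 = 0.2823 ≈ 0.28
Pr(exercise) under Q = N(−d₂) = N(-0.28) = 0.3897

0.3897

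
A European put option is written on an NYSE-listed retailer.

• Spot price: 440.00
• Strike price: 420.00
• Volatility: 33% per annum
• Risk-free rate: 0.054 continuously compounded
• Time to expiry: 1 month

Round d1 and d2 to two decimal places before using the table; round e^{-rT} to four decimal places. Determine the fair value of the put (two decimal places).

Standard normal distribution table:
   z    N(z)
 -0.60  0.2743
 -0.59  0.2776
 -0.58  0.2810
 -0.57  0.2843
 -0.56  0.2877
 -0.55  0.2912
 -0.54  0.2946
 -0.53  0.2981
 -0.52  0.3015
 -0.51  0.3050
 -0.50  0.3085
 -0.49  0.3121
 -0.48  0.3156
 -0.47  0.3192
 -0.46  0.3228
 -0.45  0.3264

σ√T = 0.33·√0.08333 = 0.0953
d₁ = [ln(440/420) + (0.054 + 0.33²/2)·0.08333] / 0.0953 = [0.0465 + 0.0090] / 0.0953 = 0.5832 → 0.58
d₂ = d₁ − σ√T = 0.5832 − 0.0953 = 0.4879 → 0.49
exp(−rT) = exp(−0.054·0.08333) = 0.9955
P = 420·0.9955·N(-0.49) − 440·N(-0.58) = 420·0.9955·0.3121 − 440·0.2810 = 130.4921 − 123.6400 = 6.8521

6.85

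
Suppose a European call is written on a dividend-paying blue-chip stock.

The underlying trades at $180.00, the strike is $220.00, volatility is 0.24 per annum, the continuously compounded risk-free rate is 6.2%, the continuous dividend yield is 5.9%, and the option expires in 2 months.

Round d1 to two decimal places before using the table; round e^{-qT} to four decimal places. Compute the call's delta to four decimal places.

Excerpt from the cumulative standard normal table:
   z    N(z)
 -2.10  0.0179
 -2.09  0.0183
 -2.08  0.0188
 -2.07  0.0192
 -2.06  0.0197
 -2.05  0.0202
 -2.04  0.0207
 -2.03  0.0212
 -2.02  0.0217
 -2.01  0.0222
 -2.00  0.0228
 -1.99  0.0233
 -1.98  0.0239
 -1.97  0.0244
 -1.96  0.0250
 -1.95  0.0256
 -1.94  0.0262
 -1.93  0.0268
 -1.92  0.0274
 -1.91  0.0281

0.0231

T = 0.1667;  σ√T = 0.0980
d₁ = [ln(180/220) + (0.062 − 0.059 + 0.24²/2)·0.1667] / 0.0980 = [-0.2007 + 0.0053] / 0.0980 = -1.9940 ≈ -1.99
N(d₁) = N(-1.99) = 0.0233
Δ_call = e^(−qT)·N(d₁) = 0.9902·0.0233 = 0.0231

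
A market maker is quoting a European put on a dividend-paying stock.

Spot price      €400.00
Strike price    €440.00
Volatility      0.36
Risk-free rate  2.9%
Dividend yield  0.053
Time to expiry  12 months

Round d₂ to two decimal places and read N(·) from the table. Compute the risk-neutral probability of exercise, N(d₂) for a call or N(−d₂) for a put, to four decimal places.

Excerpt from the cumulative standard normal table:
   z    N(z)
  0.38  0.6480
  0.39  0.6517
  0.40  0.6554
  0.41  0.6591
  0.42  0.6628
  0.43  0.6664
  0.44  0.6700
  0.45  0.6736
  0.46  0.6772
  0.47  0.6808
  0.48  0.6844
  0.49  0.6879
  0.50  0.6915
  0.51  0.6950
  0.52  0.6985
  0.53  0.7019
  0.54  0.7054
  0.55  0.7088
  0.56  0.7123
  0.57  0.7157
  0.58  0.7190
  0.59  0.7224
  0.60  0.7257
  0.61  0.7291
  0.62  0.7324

0.6950

T = 1;  σ√T = 0.3600
d₁ = [ln(400/440) + (0.029 − 0.053 + ½·0.36²)·1] / (σ√T) = (-0.0953 + 0.0408) / 0.3600 = -0.1514 → -0.15
d₂ = -0.1514 − 0.3600 = -0.5114 → -0.51
Pr(exercise) under Q = N(−d₂) = N(0.51) = 0.6950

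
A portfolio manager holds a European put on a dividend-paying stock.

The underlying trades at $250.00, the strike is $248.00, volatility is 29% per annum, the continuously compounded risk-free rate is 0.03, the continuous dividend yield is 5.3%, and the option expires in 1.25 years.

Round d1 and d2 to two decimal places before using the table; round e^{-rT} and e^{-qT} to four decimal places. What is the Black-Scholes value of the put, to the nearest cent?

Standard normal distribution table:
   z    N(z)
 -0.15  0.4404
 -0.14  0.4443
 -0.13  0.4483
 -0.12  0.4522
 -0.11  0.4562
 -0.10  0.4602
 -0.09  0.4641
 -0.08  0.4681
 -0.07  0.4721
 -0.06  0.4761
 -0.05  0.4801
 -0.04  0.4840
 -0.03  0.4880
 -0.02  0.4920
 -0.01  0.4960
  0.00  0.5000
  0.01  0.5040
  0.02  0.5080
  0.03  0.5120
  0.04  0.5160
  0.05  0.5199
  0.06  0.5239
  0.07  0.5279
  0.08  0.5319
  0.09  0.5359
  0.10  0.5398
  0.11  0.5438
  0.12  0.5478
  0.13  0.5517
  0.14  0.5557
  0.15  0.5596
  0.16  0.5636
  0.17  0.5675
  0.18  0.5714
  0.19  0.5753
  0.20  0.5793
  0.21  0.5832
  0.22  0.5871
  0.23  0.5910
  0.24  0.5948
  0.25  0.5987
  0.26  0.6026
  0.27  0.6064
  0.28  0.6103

$33.50

T = 1.25;  σ√T = 0.3242
ln(S/K) + (r − q + σ²/2)T = ln(250/248) + (0.03 − 0.053 + 0.29²/2)·1.25 = 0.0080 + 0.0238 = 0.0318
d₁ = 0.0318 / 0.3242 = 0.0982 which rounds to 0.10
d₂ = d₁ − σ√T = 0.0982 − 0.3242 = -0.2260 which rounds to -0.23
e^(−qT) = e^(−0.053·1.25) = 0.9359;  e^(−rT) = e^(−0.03·1.25) = 0.9632
N(−d₂) = N(0.23) = 0.5910;  N(−d₁) = N(-0.10) = 0.4602
P = 248·0.9632·0.5910 − 250·0.9359·0.4602 = 141.1743 − 107.6753 = 33.4990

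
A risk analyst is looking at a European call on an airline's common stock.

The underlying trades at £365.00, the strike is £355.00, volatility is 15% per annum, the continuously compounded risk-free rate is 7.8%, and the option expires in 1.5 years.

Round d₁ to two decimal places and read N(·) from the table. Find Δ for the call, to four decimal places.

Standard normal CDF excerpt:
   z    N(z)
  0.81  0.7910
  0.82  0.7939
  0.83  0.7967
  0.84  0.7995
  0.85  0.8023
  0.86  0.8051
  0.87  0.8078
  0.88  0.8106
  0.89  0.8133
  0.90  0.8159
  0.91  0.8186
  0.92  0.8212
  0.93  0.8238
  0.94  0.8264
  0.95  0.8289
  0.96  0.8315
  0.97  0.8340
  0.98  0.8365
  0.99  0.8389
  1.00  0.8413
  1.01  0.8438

σ√T = 0.15·√1.5 = 0.1837
d₁ = [ln(365/355) + (0.078 + 0.15²/2)·1.5] / 0.1837 = [0.0278 + 0.1339] / 0.1837 = 0.8799 ≈ 0.88
N(d₁) = N(0.88) = 0.8106
Δ_call = N(d₁) = 0.8106

0.8106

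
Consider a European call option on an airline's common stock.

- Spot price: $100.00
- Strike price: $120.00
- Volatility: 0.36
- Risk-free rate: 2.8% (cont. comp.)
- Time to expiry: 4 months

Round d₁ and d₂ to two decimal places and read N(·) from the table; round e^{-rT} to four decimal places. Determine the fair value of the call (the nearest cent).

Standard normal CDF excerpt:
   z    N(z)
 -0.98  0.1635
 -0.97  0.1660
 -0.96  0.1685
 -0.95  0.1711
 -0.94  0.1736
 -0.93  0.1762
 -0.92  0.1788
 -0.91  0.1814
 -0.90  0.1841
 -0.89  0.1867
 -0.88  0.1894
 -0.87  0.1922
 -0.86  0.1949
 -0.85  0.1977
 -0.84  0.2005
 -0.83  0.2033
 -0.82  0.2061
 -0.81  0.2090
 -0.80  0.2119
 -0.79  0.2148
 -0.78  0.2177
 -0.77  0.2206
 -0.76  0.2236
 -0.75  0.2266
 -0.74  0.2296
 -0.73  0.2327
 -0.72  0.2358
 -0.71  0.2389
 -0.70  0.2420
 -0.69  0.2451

$2.63

T = 0.3333;  σ√T = 0.2078
d₁ = [ln(100/120) + (0.028 + ½·0.36²)·0.3333] / (σ√T) = (-0.1823 + 0.0309) / 0.2078 = -0.7284 ⇒ -0.73
d₂ = -0.7284 − 0.2078 = -0.9362 ⇒ -0.94
exp(−rT) = exp(−0.028·0.3333) = 0.9907
N(d₁) = N(-0.73) = 0.2327;  N(d₂) = N(-0.94) = 0.1736
C = 100·0.2327 − 120·0.9907·0.1736 = 23.2700 − 20.6383 = 2.6317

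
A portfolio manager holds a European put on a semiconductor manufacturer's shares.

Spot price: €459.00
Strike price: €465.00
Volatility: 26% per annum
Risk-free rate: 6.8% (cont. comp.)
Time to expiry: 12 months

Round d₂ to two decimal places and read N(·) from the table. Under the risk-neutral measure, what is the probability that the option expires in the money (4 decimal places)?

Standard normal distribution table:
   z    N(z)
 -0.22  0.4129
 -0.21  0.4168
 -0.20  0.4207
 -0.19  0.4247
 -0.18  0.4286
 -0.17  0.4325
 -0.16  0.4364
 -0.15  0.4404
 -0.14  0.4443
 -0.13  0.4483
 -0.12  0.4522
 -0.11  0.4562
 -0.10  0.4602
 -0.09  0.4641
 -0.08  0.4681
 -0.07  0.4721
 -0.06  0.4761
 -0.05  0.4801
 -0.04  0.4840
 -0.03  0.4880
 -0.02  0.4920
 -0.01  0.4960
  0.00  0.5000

0.4681

T = 1;  σ√T = 0.2600
d₁ = [ln(459/465) + (0.068 + 0.26²/2)·1] / 0.2600 = [-0.0130 + 0.1018] / 0.2600 = 0.3416 which rounds to 0.34
d₂ = d₁ − σ√T = 0.3416 − 0.2600 = 0.0816 which rounds to 0.08
Pr(exercise) under Q = N(−d₂) = N(-0.08) = 0.4681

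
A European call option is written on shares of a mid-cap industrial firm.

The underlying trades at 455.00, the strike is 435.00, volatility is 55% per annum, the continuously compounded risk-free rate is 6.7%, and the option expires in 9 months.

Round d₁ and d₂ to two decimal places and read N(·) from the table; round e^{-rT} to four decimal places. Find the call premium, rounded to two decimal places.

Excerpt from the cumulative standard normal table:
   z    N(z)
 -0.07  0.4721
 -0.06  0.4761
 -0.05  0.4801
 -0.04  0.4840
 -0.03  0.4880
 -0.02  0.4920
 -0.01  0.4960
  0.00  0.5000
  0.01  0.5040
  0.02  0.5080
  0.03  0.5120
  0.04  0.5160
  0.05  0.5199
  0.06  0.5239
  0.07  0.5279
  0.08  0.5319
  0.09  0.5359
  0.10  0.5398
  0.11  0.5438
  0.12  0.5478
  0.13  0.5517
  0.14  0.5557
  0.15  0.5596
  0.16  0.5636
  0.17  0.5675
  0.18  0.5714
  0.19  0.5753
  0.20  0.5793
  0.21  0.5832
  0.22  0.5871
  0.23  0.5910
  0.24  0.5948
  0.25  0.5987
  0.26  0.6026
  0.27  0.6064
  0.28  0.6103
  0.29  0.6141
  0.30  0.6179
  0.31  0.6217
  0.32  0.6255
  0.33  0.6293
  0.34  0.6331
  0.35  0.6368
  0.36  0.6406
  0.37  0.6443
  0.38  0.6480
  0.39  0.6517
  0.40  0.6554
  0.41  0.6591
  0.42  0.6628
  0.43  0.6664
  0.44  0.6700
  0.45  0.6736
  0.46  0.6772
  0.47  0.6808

104.63

σ√T = 0.55·√0.75 = 0.4763
ln(S/K) + (r + σ²/2)T = ln(455/435) + (0.067 + 0.55²/2)·0.75 = 0.0450 + 0.1637 = 0.2086
d₁ = 0.2086 / 0.4763 = 0.4380 ⇒ 0.44
d₂ = d₁ − σ√T = 0.4380 − 0.4763 = -0.0383 ⇒ -0.04
e^(−rT) = e^(−0.067·0.75) = 0.9510
N(d₁) = N(0.44) = 0.6700;  N(d₂) = N(-0.04) = 0.4840
C = 455·0.6700 − 435·0.9510·0.4840 = 304.8500 − 200.2235 = 104.6265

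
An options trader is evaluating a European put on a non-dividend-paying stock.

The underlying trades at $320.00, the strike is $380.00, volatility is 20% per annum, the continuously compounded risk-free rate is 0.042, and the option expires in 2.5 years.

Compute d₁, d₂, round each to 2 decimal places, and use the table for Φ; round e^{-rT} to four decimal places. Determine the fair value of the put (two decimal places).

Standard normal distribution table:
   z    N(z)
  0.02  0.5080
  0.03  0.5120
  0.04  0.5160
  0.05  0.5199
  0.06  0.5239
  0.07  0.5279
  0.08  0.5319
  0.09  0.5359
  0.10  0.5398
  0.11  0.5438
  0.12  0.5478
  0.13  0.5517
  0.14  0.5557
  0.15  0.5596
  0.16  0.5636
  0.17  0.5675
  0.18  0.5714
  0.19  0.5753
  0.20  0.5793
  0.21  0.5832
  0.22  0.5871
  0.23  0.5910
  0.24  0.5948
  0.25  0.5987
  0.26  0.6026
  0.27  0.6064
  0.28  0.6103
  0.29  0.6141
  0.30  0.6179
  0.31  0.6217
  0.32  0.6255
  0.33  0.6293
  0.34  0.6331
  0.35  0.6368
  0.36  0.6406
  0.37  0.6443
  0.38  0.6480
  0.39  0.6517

σ√T = 0.2 × 1.5811 = 0.3162
ln(S/K) + (r + σ²/2)T = ln(320/380) + (0.042 + 0.2²/2)·2.5 = -0.1719 + 0.1550 = -0.0169
d₁ = -0.0169 / 0.3162 = -0.0533 ⇒ -0.05
d₂ = d₁ − σ√T = -0.0533 − 0.3162 = -0.3695 ⇒ -0.37
exp(−rT) = exp(−0.042·2.5) = 0.9003
N(−d₂) = N(0.37) = 0.6443;  N(−d₁) = N(0.05) = 0.5199
P = 380·0.9003·0.6443 − 320·0.5199 = 220.4241 − 166.3680 = 54.0561

$54.06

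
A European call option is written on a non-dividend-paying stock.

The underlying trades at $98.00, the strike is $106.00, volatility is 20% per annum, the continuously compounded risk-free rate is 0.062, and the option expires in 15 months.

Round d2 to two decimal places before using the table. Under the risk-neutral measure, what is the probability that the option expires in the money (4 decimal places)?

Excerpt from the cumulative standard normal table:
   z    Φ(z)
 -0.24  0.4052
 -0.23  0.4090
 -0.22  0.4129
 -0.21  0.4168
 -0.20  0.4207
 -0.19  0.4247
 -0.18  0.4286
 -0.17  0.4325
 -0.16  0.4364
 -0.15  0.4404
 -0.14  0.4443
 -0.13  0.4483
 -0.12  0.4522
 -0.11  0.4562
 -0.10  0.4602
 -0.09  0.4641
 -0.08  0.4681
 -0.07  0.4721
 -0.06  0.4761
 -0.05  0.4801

σ√T = 0.2·√1.25 = 0.2236
d₁ = [ln(98/106) + (0.062 + ½·0.2²)·1.25] / (σ√T) = (-0.0785 + 0.1025) / 0.2236 = 0.1075 ⇒ 0.11
d₂ = 0.1075 − 0.2236 = -0.1161 ⇒ -0.12
Pr(exercise) under Q = N(d₂) = 0.4522

0.4522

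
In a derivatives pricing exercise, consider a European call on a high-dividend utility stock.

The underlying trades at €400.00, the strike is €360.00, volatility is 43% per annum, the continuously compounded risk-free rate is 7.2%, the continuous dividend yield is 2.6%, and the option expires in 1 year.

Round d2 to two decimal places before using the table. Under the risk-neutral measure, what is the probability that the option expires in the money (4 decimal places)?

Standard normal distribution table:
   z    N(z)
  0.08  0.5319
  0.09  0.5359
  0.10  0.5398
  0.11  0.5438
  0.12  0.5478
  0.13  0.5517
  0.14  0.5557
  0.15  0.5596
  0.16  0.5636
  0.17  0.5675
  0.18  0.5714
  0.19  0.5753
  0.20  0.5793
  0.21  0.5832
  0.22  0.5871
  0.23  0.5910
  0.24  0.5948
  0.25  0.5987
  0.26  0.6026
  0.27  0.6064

T = 1;  σ√T = 0.4300
d₁ = [ln(400/360) + (0.072 − 0.026 + 0.43²/2)·1] / 0.4300 = [0.1054 + 0.1384] / 0.4300 = 0.5670 → 0.57
d₂ = d₁ − σ√T = 0.5670 − 0.4300 = 0.1370 → 0.14
Risk-neutral Pr[S_T > K] = N(d₂) = N(0.14) = 0.5557

0.5557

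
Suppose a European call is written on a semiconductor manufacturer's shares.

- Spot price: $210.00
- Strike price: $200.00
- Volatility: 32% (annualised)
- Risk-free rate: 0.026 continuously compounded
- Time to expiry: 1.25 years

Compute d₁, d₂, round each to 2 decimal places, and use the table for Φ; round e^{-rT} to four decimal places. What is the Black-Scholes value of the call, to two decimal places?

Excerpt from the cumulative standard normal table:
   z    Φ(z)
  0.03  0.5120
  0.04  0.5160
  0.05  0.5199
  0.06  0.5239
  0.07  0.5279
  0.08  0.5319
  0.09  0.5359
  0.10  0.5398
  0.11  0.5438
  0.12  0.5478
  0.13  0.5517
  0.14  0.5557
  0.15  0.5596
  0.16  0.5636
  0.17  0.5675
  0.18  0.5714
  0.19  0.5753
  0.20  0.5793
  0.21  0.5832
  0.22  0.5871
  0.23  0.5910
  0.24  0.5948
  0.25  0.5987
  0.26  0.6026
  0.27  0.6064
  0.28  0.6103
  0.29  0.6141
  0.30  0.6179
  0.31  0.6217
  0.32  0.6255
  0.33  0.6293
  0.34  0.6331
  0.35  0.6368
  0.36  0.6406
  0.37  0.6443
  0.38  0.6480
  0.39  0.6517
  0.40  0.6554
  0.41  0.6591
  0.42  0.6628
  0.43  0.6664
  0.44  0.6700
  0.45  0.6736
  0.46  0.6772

$37.76

σ√T = 0.32·√1.25 = 0.3578
d₁ = [ln(210/200) + (0.026 + ½·0.32²)·1.25] / (σ√T) = (0.0488 + 0.0965) / 0.3578 = 0.4061 → 0.41
d₂ = 0.4061 − 0.3578 = 0.0483 → 0.05
exp(−rT) = exp(−0.026·1.25) = 0.9680
N(d₁) = N(0.41) = 0.6591;  N(d₂) = N(0.05) = 0.5199
C = 210·0.6591 − 200·0.9680·0.5199 = 138.4110 − 100.6526 = 37.7584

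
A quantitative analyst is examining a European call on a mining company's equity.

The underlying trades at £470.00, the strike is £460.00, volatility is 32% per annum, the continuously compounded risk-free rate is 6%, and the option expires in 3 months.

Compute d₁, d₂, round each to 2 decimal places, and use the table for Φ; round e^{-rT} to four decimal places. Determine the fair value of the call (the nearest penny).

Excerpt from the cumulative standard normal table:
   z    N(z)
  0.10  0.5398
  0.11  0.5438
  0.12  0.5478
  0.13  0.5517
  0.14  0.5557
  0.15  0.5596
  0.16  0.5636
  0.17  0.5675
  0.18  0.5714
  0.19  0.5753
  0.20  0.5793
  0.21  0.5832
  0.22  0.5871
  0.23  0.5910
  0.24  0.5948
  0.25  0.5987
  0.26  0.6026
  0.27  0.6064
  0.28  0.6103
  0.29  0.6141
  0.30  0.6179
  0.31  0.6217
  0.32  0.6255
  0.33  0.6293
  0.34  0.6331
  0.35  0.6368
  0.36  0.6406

σ√T = 0.32·√0.25 = 0.1600
d₁ = [ln(470/460) + (0.06 + ½·0.32²)·0.25] / (σ√T) = (0.0215 + 0.0278) / 0.1600 = 0.3082 ≈ 0.31
d₂ = 0.3082 − 0.1600 = 0.1482 ≈ 0.15
e^(−rT) = e^(−0.06·0.25) = 0.9851
N(d₁) = N(0.31) = 0.6217;  N(d₂) = N(0.15) = 0.5596
C = 470·0.6217 − 460·0.9851·0.5596 = 292.1990 − 253.5805 = 38.6185

£38.62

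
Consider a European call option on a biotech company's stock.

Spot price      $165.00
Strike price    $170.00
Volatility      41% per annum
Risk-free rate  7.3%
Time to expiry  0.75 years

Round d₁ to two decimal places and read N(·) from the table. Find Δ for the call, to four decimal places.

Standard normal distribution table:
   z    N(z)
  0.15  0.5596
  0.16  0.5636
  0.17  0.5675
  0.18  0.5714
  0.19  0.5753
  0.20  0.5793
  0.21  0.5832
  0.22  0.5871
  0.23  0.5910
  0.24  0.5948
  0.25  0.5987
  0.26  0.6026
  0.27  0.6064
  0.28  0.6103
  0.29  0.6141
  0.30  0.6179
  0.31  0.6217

0.5987

σ√T = 0.41 × 0.8660 = 0.3551
d₁ = [ln(165/170) + (0.073 + 0.41²/2)·0.75] / 0.3551 = [-0.0299 + 0.1178] / 0.3551 = 0.2477 → 0.25
N(d₁) = N(0.25) = 0.5987
Δ_call = N(d₁) = 0.5987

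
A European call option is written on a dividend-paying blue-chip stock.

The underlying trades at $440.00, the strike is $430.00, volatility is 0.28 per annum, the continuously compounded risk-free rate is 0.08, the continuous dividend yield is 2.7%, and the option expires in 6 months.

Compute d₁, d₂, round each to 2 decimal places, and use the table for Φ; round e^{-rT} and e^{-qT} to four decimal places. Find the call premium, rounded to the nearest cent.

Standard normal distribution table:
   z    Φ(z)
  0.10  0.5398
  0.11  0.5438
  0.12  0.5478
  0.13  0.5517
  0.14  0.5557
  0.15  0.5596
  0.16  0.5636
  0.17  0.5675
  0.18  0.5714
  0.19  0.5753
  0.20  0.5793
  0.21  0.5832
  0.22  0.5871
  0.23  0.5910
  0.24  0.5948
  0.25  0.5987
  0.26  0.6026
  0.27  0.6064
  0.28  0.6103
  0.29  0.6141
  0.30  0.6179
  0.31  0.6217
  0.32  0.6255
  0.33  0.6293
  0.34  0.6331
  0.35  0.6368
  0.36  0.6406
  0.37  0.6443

σ√T = 0.28·√0.5 = 0.1980
d₁ = [ln(440/430) + (0.08 − 0.027 + 0.28²/2)·0.5] / 0.1980 = [0.0230 + 0.0461] / 0.1980 = 0.3490 which rounds to 0.35
d₂ = d₁ − σ√T = 0.3490 − 0.1980 = 0.1510 which rounds to 0.15
exp(−qT) = exp(−0.027·0.5) = 0.9866;  exp(−rT) = exp(−0.08·0.5) = 0.9608
C = 440·0.9866·N(0.35) − 430·0.9608·N(0.15) = 440·0.9866·0.6368 − 430·0.9608·0.5596 = 276.4374 − 231.1954 = 45.2420

$45.24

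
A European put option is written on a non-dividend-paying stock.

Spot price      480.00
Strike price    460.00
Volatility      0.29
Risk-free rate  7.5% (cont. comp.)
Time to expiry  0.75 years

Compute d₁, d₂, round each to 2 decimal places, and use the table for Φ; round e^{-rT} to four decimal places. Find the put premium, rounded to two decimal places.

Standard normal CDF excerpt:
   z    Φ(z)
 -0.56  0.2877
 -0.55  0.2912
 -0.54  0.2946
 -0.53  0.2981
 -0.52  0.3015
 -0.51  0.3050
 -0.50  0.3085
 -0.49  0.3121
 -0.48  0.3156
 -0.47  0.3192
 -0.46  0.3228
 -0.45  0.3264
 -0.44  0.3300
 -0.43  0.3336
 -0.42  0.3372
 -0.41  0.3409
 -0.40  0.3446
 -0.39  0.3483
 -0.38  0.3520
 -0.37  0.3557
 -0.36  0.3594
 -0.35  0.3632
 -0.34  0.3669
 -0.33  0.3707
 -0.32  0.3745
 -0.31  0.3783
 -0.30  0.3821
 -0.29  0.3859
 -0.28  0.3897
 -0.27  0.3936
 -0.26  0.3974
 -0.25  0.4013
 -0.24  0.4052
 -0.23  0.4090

σ√T = 0.29 × 0.8660 = 0.2511
d₁ = [ln(480/460) + (0.075 + ½·0.29²)·0.75] / (σ√T) = (0.0426 + 0.0878) / 0.2511 = 0.5190 which rounds to 0.52
d₂ = 0.5190 − 0.2511 = 0.2679 which rounds to 0.27
e^(−rT) = e^(−0.075·0.75) = 0.9453
P = 460·0.9453·N(-0.27) − 480·N(-0.52) = 460·0.9453·0.3936 − 480·0.3015 = 171.1522 − 144.7200 = 26.4322

26.43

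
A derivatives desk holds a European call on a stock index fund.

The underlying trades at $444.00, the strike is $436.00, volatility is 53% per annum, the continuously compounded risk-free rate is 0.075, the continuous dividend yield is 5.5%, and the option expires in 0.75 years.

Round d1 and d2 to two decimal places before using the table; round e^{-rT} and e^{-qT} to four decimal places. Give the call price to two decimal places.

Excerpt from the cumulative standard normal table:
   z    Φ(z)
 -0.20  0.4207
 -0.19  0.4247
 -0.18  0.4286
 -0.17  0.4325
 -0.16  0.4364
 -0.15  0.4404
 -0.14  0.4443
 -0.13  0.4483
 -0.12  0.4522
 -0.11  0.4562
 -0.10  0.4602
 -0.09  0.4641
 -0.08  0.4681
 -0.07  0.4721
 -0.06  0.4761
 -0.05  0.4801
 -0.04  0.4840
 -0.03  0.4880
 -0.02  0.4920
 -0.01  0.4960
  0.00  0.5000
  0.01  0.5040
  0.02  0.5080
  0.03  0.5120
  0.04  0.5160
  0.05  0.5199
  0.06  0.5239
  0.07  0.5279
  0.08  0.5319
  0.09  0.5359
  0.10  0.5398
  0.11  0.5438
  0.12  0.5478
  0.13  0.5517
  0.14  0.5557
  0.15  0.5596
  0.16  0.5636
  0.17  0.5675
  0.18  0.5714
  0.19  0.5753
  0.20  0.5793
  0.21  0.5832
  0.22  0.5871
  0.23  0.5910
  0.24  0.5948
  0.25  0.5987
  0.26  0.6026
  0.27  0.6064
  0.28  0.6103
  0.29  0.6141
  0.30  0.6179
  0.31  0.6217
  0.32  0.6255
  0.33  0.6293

$83.40

T = 0.75;  σ√T = 0.4590
d₁ = [ln(444/436) + (0.075 − 0.055 + ½·0.53²)·0.75] / (σ√T) = (0.0182 + 0.1203) / 0.4590 = 0.3018 ⇒ 0.30
d₂ = 0.3018 − 0.4590 = -0.1572 ⇒ -0.16
exp(−qT) = exp(−0.055·0.75) = 0.9596;  exp(−rT) = exp(−0.075·0.75) = 0.9453
N(d₁) = N(0.30) = 0.6179;  N(d₂) = N(-0.16) = 0.4364
C = 444·0.9596·0.6179 − 436·0.9453·0.4364 = 263.2640 − 179.8626 = 83.4013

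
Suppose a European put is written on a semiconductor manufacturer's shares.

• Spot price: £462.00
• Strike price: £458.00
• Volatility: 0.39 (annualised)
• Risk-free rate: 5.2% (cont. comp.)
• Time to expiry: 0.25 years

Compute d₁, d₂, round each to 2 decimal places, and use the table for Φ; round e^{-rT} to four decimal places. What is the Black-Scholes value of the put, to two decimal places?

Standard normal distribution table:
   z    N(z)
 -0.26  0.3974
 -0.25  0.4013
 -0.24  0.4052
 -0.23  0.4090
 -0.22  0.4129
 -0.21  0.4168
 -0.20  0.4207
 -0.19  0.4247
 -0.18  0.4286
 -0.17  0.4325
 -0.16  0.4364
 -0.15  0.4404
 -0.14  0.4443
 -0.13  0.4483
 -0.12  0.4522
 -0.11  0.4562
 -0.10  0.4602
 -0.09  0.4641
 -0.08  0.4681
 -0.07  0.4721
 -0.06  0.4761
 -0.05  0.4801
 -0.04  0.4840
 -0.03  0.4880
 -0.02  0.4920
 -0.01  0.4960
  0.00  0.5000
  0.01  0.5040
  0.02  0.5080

£31.68

σ√T = 0.39 × 0.5000 = 0.1950
ln(S/K) + (r + σ²/2)T = ln(462/458) + (0.052 + 0.39²/2)·0.25 = 0.0087 + 0.0320 = 0.0407
d₁ = 0.0407 / 0.1950 = 0.2088 which rounds to 0.21
d₂ = d₁ − σ√T = 0.2088 − 0.1950 = 0.0138 which rounds to 0.01
exp(−rT) = exp(−0.052·0.25) = 0.9871
P = 458·0.9871·N(-0.01) − 462·N(-0.21) = 458·0.9871·0.4960 − 462·0.4168 = 224.2375 − 192.5616 = 31.6759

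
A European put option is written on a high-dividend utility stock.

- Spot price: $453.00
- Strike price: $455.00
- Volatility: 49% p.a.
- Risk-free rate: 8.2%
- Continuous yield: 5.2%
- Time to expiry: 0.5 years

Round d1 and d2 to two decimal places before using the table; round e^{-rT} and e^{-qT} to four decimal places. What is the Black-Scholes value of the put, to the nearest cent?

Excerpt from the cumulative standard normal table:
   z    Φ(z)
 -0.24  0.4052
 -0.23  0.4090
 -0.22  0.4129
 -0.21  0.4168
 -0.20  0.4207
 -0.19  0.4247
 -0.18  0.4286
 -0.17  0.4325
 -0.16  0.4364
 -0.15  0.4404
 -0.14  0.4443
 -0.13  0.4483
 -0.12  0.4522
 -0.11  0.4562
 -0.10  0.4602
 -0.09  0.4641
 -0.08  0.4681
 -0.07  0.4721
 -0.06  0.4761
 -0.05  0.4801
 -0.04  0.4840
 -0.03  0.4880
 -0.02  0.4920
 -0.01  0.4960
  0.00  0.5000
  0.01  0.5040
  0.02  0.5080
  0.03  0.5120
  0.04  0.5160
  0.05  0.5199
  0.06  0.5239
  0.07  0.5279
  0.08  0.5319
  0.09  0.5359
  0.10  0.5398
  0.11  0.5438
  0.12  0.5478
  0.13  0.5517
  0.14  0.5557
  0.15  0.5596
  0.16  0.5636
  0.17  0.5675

T = 0.5;  σ√T = 0.3465
d₁ = [ln(453/455) + (0.082 − 0.052 + 0.49²/2)·0.5] / 0.3465 = [-0.0044 + 0.0750] / 0.3465 = 0.2038 ⇒ 0.20
d₂ = d₁ − σ√T = 0.2038 − 0.3465 = -0.1427 ⇒ -0.14
e^(−qT) = e^(−0.052·0.5) = 0.9743;  e^(−rT) = e^(−0.082·0.5) = 0.9598
N(−d₂) = N(0.14) = 0.5557;  N(−d₁) = N(-0.20) = 0.4207
P = 455·0.9598·0.5557 − 453·0.9743·0.4207 = 242.6792 − 185.6793 = 56.9999

$57.00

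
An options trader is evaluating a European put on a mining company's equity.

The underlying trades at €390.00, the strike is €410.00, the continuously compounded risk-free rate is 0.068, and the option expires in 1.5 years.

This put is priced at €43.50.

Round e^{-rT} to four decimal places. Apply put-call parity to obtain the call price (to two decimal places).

€63.27

exp(−rT) = exp(−0.068·1.5) = 0.9030
Put-call parity: C − P = S − K·e^(−rT) = 390 − 410·0.9030 = 390 − 370.2300 = 19.7700
C = P + (C − P) = 43.50 + (19.7700) = 63.2700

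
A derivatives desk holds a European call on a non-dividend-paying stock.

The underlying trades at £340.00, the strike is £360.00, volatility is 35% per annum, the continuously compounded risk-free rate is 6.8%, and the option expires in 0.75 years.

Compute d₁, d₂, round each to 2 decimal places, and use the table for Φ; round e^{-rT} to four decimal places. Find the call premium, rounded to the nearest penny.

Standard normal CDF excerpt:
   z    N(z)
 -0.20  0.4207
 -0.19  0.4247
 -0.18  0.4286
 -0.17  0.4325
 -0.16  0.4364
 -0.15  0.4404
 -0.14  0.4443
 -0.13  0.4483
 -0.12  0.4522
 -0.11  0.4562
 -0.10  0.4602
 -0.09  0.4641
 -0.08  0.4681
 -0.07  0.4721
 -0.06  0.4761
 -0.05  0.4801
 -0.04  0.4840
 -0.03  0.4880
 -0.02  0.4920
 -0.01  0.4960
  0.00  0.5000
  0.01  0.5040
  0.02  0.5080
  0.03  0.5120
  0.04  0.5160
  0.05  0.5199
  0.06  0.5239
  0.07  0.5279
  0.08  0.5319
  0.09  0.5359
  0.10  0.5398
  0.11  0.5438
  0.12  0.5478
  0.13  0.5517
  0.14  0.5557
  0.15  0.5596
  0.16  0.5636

T = 0.75;  σ√T = 0.3031
d₁ = [ln(340/360) + (0.068 + 0.35²/2)·0.75] / 0.3031 = [-0.0572 + 0.0969] / 0.3031 = 0.1312 which rounds to 0.13
d₂ = d₁ − σ√T = 0.1312 − 0.3031 = -0.1719 which rounds to -0.17
e^(−rT) = e^(−0.068·0.75) = 0.9503
N(d₁) = N(0.13) = 0.5517;  N(d₂) = N(-0.17) = 0.4325
C = 340·0.5517 − 360·0.9503·0.4325 = 187.5780 − 147.9617 = 39.6163

£39.62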